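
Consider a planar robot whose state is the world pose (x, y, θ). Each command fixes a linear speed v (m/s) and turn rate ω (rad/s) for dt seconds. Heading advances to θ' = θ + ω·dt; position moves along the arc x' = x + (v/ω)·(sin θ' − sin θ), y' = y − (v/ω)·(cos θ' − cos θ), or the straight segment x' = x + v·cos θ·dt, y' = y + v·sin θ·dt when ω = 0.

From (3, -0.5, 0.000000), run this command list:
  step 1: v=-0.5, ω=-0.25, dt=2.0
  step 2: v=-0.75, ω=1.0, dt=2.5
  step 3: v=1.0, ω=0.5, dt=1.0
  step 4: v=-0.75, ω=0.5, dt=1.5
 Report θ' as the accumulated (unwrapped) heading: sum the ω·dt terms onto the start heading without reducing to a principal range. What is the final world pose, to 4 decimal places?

step 1: θ'=-0.5000 (R=2.0000) → pose (2.0411, -0.2552, -0.5000)
step 2: θ'=2.0000 (R=-0.7500) → pose (0.9996, -1.2255, 2.0000)
step 3: θ'=2.5000 (R=2.0000) → pose (0.3780, -0.4555, 2.5000)
step 4: θ'=3.2500 (R=-1.5000) → pose (1.4380, -0.7449, 3.2500)

(1.4380, -0.7449, 3.2500)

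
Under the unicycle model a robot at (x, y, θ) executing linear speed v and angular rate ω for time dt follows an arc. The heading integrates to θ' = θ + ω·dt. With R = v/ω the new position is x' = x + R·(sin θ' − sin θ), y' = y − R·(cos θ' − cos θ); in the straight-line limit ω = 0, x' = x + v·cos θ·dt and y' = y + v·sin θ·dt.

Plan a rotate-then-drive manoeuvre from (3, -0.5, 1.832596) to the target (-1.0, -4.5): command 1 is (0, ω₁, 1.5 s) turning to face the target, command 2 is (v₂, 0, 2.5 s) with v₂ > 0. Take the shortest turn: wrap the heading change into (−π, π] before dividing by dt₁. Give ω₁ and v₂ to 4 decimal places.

ω₁ = 1.3963, v₂ = 2.2627

heading to target = atan2(-4.5−-0.5, -1−3) = -2.3562
Δθ = wrap(-2.3562 − 1.8326) = 2.0944; ω₁ = Δθ/dt₁ = 1.3963
distance = √((-1−3)² + (-4.5−-0.5)²) = 5.6569; v₂ = distance/dt₂ = 2.2627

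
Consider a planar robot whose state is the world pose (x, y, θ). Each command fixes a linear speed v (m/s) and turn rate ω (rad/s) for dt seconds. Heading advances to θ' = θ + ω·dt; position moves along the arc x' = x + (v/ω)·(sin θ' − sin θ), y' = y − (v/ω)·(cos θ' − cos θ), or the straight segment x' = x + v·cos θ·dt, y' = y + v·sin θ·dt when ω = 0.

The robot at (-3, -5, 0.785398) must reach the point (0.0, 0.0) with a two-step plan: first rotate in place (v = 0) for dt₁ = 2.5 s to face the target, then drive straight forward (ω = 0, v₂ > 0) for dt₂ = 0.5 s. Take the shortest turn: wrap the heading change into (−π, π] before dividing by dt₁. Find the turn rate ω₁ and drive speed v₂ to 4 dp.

ω₁ = 0.0980, v₂ = 11.6619

heading to target = atan2(0−-5, 0−-3) = 1.0304
Δθ = wrap(1.0304 − 0.7854) = 0.2450; ω₁ = Δθ/dt₁ = 0.0980
distance = √((0−-3)² + (0−-5)²) = 5.8310; v₂ = distance/dt₂ = 11.6619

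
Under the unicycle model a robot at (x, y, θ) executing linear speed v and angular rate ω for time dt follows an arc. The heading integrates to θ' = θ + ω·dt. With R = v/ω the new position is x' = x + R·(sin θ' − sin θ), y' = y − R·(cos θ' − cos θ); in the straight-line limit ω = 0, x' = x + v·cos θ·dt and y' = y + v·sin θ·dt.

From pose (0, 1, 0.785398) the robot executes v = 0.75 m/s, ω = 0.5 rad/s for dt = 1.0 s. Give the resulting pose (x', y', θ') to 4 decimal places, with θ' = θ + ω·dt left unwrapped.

(0.3787, 1.6384, 1.2854)

θ' = 0.7854 + 0.5·1.0 = 1.2854
R = v/ω = 0.75/0.5 = 1.5000
x' = 0 + 1.5000·(sin 1.2854 − sin 0.7854) = 0.3787
y' = 1 − 1.5000·(cos 1.2854 − cos 0.7854) = 1.6384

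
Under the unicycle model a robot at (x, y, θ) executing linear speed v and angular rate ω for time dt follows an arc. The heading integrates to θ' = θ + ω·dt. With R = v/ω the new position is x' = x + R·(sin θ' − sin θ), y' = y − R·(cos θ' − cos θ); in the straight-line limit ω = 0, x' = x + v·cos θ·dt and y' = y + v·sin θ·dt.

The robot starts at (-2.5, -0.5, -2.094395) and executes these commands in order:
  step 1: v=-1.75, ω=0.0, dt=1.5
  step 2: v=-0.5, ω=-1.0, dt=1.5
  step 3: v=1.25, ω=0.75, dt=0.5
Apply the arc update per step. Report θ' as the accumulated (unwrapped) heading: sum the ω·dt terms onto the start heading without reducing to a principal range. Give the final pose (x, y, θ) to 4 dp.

step 1: θ'=-2.0944 (straight) → pose (-1.1875, 1.7733, -2.0944)
step 2: θ'=-3.5944 (R=0.5000) → pose (-0.5357, 1.9729, -3.5944)
step 3: θ'=-3.2194 (R=1.6667) → pose (-1.1353, 2.1358, -3.2194)

(-1.1353, 2.1358, -3.2194)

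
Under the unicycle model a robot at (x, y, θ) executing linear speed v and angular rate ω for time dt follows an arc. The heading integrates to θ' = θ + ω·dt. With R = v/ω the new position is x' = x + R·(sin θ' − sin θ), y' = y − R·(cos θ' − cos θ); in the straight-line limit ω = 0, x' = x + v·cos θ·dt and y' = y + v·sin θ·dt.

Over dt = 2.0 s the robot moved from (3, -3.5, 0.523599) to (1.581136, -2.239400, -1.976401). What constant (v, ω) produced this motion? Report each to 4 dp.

v = -1.2500, ω = -1.2500

Δθ = -1.976401 − 0.523599 = -2.500000
ω = Δθ/dt = -2.500000/2.0 = -1.2500
R = Δx/(sin θ' − sin θ) = 1.0000
v = R·ω = 1.0000·-1.2500 = -1.2500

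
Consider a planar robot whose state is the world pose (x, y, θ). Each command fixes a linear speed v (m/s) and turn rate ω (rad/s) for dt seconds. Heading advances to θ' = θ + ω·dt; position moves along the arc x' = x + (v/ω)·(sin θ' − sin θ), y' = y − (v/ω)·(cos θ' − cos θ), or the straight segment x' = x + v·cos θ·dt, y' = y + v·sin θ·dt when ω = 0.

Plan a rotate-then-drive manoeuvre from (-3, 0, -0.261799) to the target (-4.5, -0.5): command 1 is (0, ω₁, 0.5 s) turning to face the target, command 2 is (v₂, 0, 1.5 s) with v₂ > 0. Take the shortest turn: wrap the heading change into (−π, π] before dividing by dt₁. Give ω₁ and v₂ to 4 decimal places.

ω₁ = -5.1161, v₂ = 1.0541

heading to target = atan2(-0.5−0, -4.5−-3) = -2.8198
Δθ = wrap(-2.8198 − -0.2618) = -2.5580; ω₁ = Δθ/dt₁ = -5.1161
distance = √((-4.5−-3)² + (-0.5−0)²) = 1.5811; v₂ = distance/dt₂ = 1.0541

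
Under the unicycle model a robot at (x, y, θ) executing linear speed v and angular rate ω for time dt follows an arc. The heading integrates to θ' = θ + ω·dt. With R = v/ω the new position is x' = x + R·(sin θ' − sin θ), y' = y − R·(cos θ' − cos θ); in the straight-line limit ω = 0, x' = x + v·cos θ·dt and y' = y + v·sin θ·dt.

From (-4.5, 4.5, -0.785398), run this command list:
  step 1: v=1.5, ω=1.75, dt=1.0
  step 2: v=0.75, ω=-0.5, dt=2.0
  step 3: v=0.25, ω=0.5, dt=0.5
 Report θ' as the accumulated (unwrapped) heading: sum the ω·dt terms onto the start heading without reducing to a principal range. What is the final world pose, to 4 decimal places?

(-1.7795, 5.2733, 0.2146)

step 1: θ'=0.9646 (R=0.8571) → pose (-3.1895, 4.6177, 0.9646)
step 2: θ'=-0.0354 (R=-1.5000) → pose (-1.9037, 5.2622, -0.0354)
step 3: θ'=0.2146 (R=0.5000) → pose (-1.7795, 5.2733, 0.2146)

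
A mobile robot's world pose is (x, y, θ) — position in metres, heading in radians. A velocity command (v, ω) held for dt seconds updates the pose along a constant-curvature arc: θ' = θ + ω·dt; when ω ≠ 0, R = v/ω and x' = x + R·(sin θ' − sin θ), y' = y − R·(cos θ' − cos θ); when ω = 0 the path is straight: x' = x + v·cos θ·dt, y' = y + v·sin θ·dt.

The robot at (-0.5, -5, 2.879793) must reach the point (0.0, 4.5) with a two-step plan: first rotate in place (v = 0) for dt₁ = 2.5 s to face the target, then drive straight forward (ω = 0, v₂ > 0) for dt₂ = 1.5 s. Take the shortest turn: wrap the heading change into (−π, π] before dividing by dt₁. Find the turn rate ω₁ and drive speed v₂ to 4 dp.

ω₁ = -0.5446, v₂ = 6.3421

heading to target = atan2(4.5−-5, 0−-0.5) = 1.5182
Δθ = wrap(1.5182 − 2.8798) = -1.3616; ω₁ = Δθ/dt₁ = -0.5446
distance = √((0−-0.5)² + (4.5−-5)²) = 9.5131; v₂ = distance/dt₂ = 6.3421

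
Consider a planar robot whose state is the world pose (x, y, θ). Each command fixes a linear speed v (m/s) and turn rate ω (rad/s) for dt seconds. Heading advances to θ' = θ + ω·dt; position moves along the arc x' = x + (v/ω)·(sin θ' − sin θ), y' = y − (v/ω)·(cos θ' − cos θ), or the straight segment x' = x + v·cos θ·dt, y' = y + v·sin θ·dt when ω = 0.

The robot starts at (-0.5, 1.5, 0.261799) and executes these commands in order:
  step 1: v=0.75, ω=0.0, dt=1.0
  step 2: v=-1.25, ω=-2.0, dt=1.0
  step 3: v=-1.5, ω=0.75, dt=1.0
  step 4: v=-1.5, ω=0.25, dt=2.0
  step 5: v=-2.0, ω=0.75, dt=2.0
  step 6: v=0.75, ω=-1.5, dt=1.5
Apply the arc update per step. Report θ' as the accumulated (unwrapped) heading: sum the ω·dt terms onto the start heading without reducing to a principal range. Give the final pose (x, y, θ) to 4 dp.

step 1: θ'=0.2618 (straight) → pose (0.2244, 1.6941, 0.2618)
step 2: θ'=-1.7382 (R=0.6250) → pose (-0.5536, 2.4020, -1.7382)
step 3: θ'=-0.9882 (R=-2.0000) → pose (-0.8555, 3.8356, -0.9882)
step 4: θ'=-0.4882 (R=-6.0000) → pose (-3.0515, 5.8335, -0.4882)
step 5: θ'=1.0118 (R=-2.6667) → pose (-6.5631, 4.8926, 1.0118)
step 6: θ'=-1.2382 (R=-0.5000) → pose (-5.6666, 4.7907, -1.2382)

(-5.6666, 4.7907, -1.2382)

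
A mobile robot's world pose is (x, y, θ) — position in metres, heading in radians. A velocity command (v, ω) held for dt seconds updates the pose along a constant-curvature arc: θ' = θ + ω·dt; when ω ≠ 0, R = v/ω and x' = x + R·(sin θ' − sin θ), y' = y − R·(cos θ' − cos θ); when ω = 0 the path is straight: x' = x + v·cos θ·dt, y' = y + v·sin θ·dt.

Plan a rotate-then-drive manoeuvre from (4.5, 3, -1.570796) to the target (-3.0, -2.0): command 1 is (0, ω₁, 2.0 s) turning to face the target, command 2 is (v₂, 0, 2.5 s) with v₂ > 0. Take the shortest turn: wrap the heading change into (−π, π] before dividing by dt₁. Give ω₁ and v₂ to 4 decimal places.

ω₁ = -0.4914, v₂ = 3.6056

heading to target = atan2(-2−3, -3−4.5) = -2.5536
Δθ = wrap(-2.5536 − -1.5708) = -0.9828; ω₁ = Δθ/dt₁ = -0.4914
distance = √((-3−4.5)² + (-2−3)²) = 9.0139; v₂ = distance/dt₂ = 3.6056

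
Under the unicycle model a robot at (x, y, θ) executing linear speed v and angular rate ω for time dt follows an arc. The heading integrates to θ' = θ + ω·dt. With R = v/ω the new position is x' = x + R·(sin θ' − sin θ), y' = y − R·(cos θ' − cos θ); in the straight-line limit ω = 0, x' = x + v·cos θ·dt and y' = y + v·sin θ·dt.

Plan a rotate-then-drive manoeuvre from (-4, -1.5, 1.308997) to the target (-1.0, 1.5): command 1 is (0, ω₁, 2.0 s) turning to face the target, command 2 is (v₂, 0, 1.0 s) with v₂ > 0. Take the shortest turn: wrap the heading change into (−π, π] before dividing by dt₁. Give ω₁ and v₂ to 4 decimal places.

ω₁ = -0.2618, v₂ = 4.2426

heading to target = atan2(1.5−-1.5, -1−-4) = 0.7854
Δθ = wrap(0.7854 − 1.3090) = -0.5236; ω₁ = Δθ/dt₁ = -0.2618
distance = √((-1−-4)² + (1.5−-1.5)²) = 4.2426; v₂ = distance/dt₂ = 4.2426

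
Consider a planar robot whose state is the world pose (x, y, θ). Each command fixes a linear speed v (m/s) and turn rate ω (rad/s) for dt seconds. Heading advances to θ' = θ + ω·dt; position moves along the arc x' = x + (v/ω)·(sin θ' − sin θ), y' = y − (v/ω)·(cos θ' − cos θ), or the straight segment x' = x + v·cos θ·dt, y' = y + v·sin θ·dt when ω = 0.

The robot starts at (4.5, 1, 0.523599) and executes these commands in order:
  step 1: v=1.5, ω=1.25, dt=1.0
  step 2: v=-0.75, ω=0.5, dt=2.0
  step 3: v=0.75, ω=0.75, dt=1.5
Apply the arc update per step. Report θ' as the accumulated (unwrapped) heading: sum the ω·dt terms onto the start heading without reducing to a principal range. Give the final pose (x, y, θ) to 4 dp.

(4.9586, 0.9773, 3.8986)

step 1: θ'=1.7736 (R=1.2000) → pose (5.0754, 2.2809, 1.7736)
step 2: θ'=2.7736 (R=-1.5000) → pose (6.0050, 1.1835, 2.7736)
step 3: θ'=3.8986 (R=1.0000) → pose (4.9586, 0.9773, 3.8986)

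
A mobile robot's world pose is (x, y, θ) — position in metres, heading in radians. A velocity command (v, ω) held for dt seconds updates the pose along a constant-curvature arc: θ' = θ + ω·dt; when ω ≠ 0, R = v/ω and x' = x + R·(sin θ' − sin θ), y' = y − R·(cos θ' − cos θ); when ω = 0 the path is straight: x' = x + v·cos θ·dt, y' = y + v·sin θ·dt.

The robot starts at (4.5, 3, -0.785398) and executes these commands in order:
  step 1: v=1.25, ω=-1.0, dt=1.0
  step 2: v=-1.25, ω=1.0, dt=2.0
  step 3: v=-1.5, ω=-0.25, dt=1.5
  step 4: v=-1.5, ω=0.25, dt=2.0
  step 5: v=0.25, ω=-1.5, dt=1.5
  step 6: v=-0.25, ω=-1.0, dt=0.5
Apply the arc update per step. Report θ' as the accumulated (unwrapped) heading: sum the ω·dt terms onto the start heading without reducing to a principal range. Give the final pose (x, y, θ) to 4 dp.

step 1: θ'=-1.7854 (R=-1.2500) → pose (4.8374, 1.8499, -1.7854)
step 2: θ'=0.2146 (R=-1.2500) → pose (3.3499, 3.3374, 0.2146)
step 3: θ'=-0.1604 (R=6.0000) → pose (1.1139, 3.2768, -0.1604)
step 4: θ'=0.3396 (R=-6.0000) → pose (-1.8430, 3.0112, 0.3396)
step 5: θ'=-1.9104 (R=-0.1667) → pose (-1.6304, 2.7985, -1.9104)
step 6: θ'=-2.4104 (R=0.2500) → pose (-1.5616, 2.9013, -2.4104)

(-1.5616, 2.9013, -2.4104)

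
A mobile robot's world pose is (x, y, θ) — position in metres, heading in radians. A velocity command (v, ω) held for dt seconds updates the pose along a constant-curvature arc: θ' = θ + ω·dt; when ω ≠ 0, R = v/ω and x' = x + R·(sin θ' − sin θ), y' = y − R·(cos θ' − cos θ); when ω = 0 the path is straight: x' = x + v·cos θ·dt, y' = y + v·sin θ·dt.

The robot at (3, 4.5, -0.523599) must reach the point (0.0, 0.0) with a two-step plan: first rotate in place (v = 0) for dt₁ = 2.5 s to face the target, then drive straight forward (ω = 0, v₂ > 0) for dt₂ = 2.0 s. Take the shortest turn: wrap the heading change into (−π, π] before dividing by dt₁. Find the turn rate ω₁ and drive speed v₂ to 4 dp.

heading to target = atan2(0−4.5, 0−3) = -2.1588
Δθ = wrap(-2.1588 − -0.5236) = -1.6352; ω₁ = Δθ/dt₁ = -0.6541
distance = √((0−3)² + (0−4.5)²) = 5.4083; v₂ = distance/dt₂ = 2.7042

ω₁ = -0.6541, v₂ = 2.7042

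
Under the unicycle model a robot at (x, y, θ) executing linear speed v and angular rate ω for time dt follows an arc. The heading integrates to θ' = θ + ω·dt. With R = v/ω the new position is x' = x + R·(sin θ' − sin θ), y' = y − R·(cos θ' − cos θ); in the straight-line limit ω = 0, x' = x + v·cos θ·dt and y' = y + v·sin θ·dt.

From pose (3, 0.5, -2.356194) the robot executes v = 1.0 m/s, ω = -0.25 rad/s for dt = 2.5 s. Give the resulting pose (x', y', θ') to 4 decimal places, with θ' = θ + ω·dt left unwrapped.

(0.8104, -0.6202, -2.9812)

θ' = -2.3562 + -0.25·2.5 = -2.9812
R = v/ω = 1.0/-0.25 = -4.0000
x' = 3 + -4.0000·(sin -2.9812 − sin -2.3562) = 0.8104
y' = 0.5 − -4.0000·(cos -2.9812 − cos -2.3562) = -0.6202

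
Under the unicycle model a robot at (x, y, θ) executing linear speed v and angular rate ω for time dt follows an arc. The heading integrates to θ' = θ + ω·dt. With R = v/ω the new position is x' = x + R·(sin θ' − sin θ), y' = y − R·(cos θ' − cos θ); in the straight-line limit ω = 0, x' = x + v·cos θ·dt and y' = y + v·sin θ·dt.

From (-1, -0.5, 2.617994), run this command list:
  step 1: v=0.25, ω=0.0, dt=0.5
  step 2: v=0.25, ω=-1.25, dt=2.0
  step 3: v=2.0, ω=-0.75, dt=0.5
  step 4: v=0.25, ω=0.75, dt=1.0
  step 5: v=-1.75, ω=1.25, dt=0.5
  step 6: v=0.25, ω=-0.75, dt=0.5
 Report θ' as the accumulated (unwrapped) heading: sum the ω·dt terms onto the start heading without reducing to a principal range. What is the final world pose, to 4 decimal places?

(-0.3197, -0.6271, 0.7430)

step 1: θ'=2.6180 (straight) → pose (-1.1083, -0.4375, 2.6180)
step 2: θ'=0.1180 (R=-0.2000) → pose (-1.0318, -0.0657, 0.1180)
step 3: θ'=-0.2570 (R=-2.6667) → pose (-0.0400, -0.1347, -0.2570)
step 4: θ'=0.4930 (R=0.3333) → pose (0.2024, -0.1060, 0.4930)
step 5: θ'=1.1180 (R=-1.4000) → pose (-0.3939, -0.7268, 1.1180)
step 6: θ'=0.7430 (R=-0.3333) → pose (-0.3197, -0.6271, 0.7430)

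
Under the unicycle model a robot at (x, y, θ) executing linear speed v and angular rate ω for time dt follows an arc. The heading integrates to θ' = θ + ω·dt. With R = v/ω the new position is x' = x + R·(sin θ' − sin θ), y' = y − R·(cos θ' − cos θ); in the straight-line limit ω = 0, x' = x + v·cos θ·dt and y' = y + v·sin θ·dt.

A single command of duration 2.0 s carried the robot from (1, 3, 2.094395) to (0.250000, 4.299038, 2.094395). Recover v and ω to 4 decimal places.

Δθ = 2.094395 − 2.094395 = 0.000000
ω = Δθ/dt = 0.000000/2.0 = 0.0000
ω = 0 → v = (Δx·cos θ + Δy·sin θ)/dt = 0.7500

v = 0.7500, ω = 0.0000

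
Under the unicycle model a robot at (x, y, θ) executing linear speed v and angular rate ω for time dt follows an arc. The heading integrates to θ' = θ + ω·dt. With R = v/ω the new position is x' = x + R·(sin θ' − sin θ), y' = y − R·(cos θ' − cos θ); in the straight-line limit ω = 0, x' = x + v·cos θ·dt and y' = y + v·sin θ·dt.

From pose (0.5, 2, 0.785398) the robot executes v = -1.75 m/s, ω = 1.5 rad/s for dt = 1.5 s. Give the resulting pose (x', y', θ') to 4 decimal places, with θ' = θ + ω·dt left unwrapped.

θ' = 0.7854 + 1.5·1.5 = 3.0354
R = v/ω = -1.75/1.5 = -1.1667
x' = 0.5 + -1.1667·(sin 3.0354 − sin 0.7854) = 1.2013
y' = 2 − -1.1667·(cos 3.0354 − cos 0.7854) = 0.0149

(1.2013, 0.0149, 3.0354)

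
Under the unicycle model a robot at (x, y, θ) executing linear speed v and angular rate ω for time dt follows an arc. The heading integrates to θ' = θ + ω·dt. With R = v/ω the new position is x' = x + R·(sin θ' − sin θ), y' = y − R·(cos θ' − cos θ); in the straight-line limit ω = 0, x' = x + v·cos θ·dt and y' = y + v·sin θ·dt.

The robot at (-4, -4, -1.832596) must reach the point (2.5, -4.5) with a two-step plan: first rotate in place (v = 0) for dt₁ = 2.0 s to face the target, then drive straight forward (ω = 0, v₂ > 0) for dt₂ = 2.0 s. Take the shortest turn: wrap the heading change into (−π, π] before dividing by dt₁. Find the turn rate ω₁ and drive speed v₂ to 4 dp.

heading to target = atan2(-4.5−-4, 2.5−-4) = -0.0768
Δθ = wrap(-0.0768 − -1.8326) = 1.7558; ω₁ = Δθ/dt₁ = 0.8779
distance = √((2.5−-4)² + (-4.5−-4)²) = 6.5192; v₂ = distance/dt₂ = 3.2596

ω₁ = 0.8779, v₂ = 3.2596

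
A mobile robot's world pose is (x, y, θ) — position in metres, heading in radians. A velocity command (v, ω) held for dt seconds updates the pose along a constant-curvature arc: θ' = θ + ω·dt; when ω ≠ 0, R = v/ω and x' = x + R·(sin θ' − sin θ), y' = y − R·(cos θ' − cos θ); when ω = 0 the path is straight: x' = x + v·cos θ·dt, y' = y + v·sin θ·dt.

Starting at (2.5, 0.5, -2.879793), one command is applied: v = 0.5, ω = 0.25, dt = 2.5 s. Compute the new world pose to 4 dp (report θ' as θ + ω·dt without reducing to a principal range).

θ' = -2.8798 + 0.25·2.5 = -2.2548
R = v/ω = 0.5/0.25 = 2.0000
x' = 2.5 + 2.0000·(sin -2.2548 − sin -2.8798) = 1.4675
y' = 0.5 − 2.0000·(cos -2.2548 − cos -2.8798) = -0.1681

(1.4675, -0.1681, -2.2548)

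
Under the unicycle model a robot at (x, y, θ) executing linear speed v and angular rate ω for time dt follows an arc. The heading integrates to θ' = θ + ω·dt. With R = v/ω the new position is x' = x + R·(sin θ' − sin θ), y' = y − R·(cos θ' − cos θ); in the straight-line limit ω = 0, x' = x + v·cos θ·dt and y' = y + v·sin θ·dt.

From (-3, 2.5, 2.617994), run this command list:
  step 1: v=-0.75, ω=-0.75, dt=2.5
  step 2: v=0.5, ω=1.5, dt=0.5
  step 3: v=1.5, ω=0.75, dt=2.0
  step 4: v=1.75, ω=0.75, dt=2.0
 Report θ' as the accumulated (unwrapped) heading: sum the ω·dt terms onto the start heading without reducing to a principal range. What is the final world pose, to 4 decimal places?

step 1: θ'=0.7430 (R=1.0000) → pose (-2.8235, 0.8975, 0.7430)
step 2: θ'=1.4930 (R=0.3333) → pose (-2.7167, 1.1171, 1.4930)
step 3: θ'=2.9930 (R=2.0000) → pose (-4.4145, 3.2505, 2.9930)
step 4: θ'=4.4930 (R=2.3333) → pose (-7.0374, 1.4507, 4.4930)

(-7.0374, 1.4507, 4.4930)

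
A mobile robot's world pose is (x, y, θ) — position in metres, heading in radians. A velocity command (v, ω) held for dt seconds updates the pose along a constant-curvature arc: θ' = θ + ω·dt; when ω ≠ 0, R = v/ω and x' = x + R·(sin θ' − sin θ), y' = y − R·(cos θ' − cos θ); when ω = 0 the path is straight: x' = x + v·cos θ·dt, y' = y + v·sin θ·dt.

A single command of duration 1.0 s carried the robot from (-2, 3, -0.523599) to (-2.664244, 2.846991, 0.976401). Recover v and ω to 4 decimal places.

Δθ = 0.976401 − -0.523599 = 1.500000
ω = Δθ/dt = 1.500000/1.0 = 1.5000
R = Δx/(sin θ' − sin θ) = -0.5000
v = R·ω = -0.5000·1.5000 = -0.7500

v = -0.7500, ω = 1.5000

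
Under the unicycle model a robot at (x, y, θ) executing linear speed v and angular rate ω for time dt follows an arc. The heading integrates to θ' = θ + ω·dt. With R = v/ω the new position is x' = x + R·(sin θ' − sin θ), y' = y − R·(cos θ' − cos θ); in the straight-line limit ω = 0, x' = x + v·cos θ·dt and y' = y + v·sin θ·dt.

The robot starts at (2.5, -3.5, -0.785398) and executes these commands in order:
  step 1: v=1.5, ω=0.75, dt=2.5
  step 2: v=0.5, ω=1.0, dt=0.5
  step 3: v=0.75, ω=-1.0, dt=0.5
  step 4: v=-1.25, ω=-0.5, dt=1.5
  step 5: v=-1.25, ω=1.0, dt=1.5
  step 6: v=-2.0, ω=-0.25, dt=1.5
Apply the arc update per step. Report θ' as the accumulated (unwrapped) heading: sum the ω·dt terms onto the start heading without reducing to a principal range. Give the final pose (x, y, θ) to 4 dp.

step 1: θ'=1.0896 (R=2.0000) → pose (5.6871, -3.0115, 1.0896)
step 2: θ'=1.5896 (R=0.5000) → pose (5.7438, -2.7706, 1.5896)
step 3: θ'=1.0896 (R=-0.7500) → pose (5.8288, -2.4094, 1.0896)
step 4: θ'=0.3396 (R=2.5000) → pose (4.4455, -3.6095, 0.3396)
step 5: θ'=1.8396 (R=-1.2500) → pose (3.6568, -5.1201, 1.8396)
step 6: θ'=1.4646 (R=8.0000) → pose (3.8990, -8.0927, 1.4646)

(3.8990, -8.0927, 1.4646)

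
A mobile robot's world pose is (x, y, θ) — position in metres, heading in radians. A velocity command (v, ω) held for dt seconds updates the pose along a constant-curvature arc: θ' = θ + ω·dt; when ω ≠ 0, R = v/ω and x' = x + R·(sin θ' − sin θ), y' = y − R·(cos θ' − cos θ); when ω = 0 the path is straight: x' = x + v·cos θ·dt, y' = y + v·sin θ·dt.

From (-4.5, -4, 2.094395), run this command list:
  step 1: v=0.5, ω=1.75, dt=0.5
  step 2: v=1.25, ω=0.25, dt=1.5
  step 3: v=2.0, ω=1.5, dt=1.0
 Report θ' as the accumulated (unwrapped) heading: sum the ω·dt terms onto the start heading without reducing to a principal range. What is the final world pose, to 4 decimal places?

(-7.6155, -5.3714, 4.8444)

step 1: θ'=2.9694 (R=0.2857) → pose (-4.6985, -3.8614, 2.9694)
step 2: θ'=3.3444 (R=5.0000) → pose (-6.5623, -3.8899, 3.3444)
step 3: θ'=4.8444 (R=1.3333) → pose (-7.6155, -5.3714, 4.8444)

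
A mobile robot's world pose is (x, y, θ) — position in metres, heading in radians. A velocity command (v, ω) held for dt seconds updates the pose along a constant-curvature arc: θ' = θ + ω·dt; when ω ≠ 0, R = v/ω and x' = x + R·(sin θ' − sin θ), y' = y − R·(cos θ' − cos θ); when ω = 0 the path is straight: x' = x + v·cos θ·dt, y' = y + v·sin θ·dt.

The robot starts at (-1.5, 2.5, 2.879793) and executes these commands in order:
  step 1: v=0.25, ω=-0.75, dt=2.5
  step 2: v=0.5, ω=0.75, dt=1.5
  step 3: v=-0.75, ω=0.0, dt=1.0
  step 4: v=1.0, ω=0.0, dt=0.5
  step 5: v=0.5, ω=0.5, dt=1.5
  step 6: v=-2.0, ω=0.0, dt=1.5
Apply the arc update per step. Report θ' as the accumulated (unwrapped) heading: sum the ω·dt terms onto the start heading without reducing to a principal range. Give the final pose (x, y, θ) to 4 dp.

step 1: θ'=1.0048 (R=-0.3333) → pose (-1.6951, 3.0007, 1.0048)
step 2: θ'=2.1298 (R=0.6667) → pose (-1.6926, 3.7118, 2.1298)
step 3: θ'=2.1298 (straight) → pose (-1.2948, 3.0760, 2.1298)
step 4: θ'=2.1298 (straight) → pose (-1.5600, 3.4998, 2.1298)
step 5: θ'=2.8798 (R=1.0000) → pose (-2.1490, 3.9354, 2.8798)
step 6: θ'=2.8798 (straight) → pose (0.7488, 3.1590, 2.8798)

(0.7488, 3.1590, 2.8798)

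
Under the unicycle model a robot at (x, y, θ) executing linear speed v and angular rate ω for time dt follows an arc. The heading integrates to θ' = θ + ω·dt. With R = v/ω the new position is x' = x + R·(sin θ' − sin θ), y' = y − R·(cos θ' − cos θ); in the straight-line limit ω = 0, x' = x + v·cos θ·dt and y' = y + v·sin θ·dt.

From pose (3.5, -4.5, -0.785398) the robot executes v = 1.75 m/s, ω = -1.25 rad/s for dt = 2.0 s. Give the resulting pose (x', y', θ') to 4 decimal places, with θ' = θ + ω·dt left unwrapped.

(2.3094, -6.8755, -3.2854)

θ' = -0.7854 + -1.25·2.0 = -3.2854
R = v/ω = 1.75/-1.25 = -1.4000
x' = 3.5 + -1.4000·(sin -3.2854 − sin -0.7854) = 2.3094
y' = -4.5 − -1.4000·(cos -3.2854 − cos -0.7854) = -6.8755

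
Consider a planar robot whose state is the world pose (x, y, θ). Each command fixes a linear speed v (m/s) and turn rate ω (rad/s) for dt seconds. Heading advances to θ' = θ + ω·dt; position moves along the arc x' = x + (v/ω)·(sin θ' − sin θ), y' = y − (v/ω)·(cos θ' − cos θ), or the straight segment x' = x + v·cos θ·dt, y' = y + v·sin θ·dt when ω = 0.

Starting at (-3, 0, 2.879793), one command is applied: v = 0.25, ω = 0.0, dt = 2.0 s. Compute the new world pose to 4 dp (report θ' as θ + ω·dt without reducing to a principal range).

θ' = 2.8798 + 0.0·2.0 = 2.8798
ω = 0 → straight: x' = -3 + 0.25·cos(2.8798)·2.0 = -3.4830
y' = 0 + 0.25·sin(2.8798)·2.0 = 0.1294

(-3.4830, 0.1294, 2.8798)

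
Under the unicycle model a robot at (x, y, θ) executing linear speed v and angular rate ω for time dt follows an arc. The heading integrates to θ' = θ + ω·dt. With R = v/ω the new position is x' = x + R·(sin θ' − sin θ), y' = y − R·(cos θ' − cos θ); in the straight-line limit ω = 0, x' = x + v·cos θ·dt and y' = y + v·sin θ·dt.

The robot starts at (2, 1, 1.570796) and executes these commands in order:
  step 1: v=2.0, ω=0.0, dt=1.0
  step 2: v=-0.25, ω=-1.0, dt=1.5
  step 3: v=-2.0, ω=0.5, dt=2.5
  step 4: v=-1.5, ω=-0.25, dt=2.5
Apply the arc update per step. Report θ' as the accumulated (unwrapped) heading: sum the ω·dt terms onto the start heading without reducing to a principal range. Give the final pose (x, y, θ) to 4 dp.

step 1: θ'=1.5708 (straight) → pose (2.0000, 3.0000, 1.5708)
step 2: θ'=0.0708 (R=0.2500) → pose (1.7677, 2.7506, 0.0708)
step 3: θ'=1.3208 (R=-4.0000) → pose (-1.8250, -0.2497, 1.3208)
step 4: θ'=0.6958 (R=6.0000) → pose (-3.7925, -3.3706, 0.6958)

(-3.7925, -3.3706, 0.6958)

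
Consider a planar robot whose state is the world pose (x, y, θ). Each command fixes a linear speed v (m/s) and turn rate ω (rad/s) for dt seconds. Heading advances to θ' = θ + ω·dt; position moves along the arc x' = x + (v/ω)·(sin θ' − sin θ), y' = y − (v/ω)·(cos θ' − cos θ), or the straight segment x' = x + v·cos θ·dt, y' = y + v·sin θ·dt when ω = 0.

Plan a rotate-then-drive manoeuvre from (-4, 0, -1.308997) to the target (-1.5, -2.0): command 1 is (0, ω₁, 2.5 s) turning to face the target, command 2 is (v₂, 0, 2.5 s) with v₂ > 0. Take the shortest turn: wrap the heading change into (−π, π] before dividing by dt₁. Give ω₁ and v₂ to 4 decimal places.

heading to target = atan2(-2−0, -1.5−-4) = -0.6747
Δθ = wrap(-0.6747 − -1.3090) = 0.6343; ω₁ = Δθ/dt₁ = 0.2537
distance = √((-1.5−-4)² + (-2−0)²) = 3.2016; v₂ = distance/dt₂ = 1.2806

ω₁ = 0.2537, v₂ = 1.2806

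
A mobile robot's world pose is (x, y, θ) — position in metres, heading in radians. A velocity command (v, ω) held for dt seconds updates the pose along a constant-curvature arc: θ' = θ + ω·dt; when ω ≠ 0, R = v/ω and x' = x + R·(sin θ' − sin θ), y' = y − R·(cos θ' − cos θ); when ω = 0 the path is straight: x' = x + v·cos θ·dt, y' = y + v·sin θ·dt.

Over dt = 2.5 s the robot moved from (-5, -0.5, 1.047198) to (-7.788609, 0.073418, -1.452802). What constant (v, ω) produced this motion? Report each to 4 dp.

Δθ = -1.452802 − 1.047198 = -2.500000
ω = Δθ/dt = -2.500000/2.5 = -1.0000
R = Δx/(sin θ' − sin θ) = 1.5000
v = R·ω = 1.5000·-1.0000 = -1.5000

v = -1.5000, ω = -1.0000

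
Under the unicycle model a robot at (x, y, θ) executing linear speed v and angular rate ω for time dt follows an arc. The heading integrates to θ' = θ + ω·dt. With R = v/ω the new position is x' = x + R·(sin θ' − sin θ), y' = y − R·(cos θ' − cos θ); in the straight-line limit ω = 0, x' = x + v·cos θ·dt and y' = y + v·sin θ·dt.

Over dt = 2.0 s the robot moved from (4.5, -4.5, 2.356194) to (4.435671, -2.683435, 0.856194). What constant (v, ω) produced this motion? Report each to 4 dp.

Δθ = 0.856194 − 2.356194 = -1.500000
ω = Δθ/dt = -1.500000/2.0 = -0.7500
R = −Δy/(cos θ' − cos θ) = -1.3333
v = R·ω = -1.3333·-0.7500 = 1.0000

v = 1.0000, ω = -0.7500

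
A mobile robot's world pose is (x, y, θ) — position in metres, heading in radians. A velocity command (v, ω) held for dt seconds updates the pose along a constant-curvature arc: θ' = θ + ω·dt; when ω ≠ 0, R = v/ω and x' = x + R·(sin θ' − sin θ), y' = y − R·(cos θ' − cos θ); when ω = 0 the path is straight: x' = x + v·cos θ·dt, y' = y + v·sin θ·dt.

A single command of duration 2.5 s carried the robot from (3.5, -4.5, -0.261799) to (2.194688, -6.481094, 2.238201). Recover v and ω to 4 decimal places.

Δθ = 2.238201 − -0.261799 = 2.500000
ω = Δθ/dt = 2.500000/2.5 = 1.0000
R = −Δy/(cos θ' − cos θ) = -1.2500
v = R·ω = -1.2500·1.0000 = -1.2500

v = -1.2500, ω = 1.0000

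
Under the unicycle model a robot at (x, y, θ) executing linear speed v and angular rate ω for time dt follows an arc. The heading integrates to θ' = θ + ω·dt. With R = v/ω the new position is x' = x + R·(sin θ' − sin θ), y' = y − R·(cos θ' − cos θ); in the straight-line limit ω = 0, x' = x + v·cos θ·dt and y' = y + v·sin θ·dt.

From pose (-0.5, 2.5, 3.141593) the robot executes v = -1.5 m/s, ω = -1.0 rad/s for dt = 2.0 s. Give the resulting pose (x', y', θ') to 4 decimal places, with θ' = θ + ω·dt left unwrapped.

θ' = 3.1416 + -1.0·2.0 = 1.1416
R = v/ω = -1.5/-1.0 = 1.5000
x' = -0.5 + 1.5000·(sin 1.1416 − sin 3.1416) = 0.8639
y' = 2.5 − 1.5000·(cos 1.1416 − cos 3.1416) = 0.3758

(0.8639, 0.3758, 1.1416)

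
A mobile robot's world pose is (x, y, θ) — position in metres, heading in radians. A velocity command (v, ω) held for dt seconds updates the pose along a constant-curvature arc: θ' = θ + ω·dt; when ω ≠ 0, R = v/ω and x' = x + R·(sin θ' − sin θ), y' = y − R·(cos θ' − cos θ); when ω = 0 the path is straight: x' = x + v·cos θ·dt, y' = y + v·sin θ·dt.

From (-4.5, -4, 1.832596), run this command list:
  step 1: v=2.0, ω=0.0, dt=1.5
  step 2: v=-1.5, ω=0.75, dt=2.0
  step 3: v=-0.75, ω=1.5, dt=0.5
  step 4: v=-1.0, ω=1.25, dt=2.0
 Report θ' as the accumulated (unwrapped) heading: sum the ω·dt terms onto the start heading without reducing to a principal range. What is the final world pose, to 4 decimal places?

(-3.5383, -1.1162, 6.5826)

step 1: θ'=1.8326 (straight) → pose (-5.2765, -1.1022, 1.8326)
step 2: θ'=3.3326 (R=-2.0000) → pose (-2.9649, -2.5482, 3.3326)
step 3: θ'=4.0826 (R=-0.5000) → pose (-2.6558, -2.3518, 4.0826)
step 4: θ'=6.5826 (R=-0.8000) → pose (-3.5383, -1.1162, 6.5826)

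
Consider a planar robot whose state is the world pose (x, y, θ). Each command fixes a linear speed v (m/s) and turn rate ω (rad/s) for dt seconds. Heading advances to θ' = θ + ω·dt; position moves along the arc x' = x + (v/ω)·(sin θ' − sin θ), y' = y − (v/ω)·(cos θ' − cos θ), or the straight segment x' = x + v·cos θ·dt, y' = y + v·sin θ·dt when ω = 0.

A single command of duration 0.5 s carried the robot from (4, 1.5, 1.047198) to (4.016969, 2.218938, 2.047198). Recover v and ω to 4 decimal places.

Δθ = 2.047198 − 1.047198 = 1.000000
ω = Δθ/dt = 1.000000/0.5 = 2.0000
R = −Δy/(cos θ' − cos θ) = 0.7500
v = R·ω = 0.7500·2.0000 = 1.5000

v = 1.5000, ω = 2.0000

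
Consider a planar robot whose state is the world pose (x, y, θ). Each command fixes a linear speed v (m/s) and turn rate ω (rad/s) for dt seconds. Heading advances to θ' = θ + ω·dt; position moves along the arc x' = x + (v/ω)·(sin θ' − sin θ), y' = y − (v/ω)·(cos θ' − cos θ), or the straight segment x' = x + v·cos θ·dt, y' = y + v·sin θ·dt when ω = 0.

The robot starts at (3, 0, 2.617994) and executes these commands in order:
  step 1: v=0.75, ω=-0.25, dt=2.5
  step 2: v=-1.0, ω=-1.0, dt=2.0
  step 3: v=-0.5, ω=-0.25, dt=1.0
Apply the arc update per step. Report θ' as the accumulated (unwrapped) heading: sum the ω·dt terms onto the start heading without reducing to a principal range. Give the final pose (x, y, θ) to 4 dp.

(0.3499, 0.0247, -0.2570)

step 1: θ'=1.9930 (R=-3.0000) → pose (1.7634, 1.3688, 1.9930)
step 2: θ'=-0.0070 (R=1.0000) → pose (0.8442, -0.0410, -0.0070)
step 3: θ'=-0.2570 (R=2.0000) → pose (0.3499, 0.0247, -0.2570)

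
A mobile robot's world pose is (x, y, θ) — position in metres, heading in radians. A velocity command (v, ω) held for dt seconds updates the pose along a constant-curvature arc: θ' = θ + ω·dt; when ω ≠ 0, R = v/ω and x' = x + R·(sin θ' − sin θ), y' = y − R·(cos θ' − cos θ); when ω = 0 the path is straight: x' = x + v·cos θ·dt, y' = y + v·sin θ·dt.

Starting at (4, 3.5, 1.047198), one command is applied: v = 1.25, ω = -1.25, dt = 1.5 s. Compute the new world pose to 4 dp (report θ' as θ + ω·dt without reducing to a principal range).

θ' = 1.0472 + -1.25·1.5 = -0.8278
R = v/ω = 1.25/-1.25 = -1.0000
x' = 4 + -1.0000·(sin -0.8278 − sin 1.0472) = 5.6025
y' = 3.5 − -1.0000·(cos -0.8278 − cos 1.0472) = 3.6765

(5.6025, 3.6765, -0.8278)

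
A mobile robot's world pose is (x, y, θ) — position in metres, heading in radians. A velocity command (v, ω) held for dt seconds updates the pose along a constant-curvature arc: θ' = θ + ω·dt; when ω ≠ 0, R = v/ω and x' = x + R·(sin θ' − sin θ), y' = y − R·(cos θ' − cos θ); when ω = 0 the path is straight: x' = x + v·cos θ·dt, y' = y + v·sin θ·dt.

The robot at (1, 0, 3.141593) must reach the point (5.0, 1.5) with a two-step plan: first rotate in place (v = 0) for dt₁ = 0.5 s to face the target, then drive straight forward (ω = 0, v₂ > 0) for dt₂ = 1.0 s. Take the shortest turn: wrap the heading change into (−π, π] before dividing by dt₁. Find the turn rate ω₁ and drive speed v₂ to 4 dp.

heading to target = atan2(1.5−0, 5−1) = 0.3588
Δθ = wrap(0.3588 − 3.1416) = -2.7828; ω₁ = Δθ/dt₁ = -5.5656
distance = √((5−1)² + (1.5−0)²) = 4.2720; v₂ = distance/dt₂ = 4.2720

ω₁ = -5.5656, v₂ = 4.2720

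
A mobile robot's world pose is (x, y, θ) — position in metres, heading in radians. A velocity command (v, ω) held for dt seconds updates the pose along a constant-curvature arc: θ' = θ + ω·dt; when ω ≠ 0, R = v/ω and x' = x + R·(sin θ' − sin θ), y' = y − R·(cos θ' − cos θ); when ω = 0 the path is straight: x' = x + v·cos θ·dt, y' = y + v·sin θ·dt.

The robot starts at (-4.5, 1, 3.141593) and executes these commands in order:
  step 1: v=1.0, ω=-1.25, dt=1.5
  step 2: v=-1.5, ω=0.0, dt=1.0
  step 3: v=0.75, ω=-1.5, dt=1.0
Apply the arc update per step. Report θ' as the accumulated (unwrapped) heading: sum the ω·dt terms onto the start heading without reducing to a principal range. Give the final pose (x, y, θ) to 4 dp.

(-5.1199, 0.9452, -0.2334)

step 1: θ'=1.2666 (R=-0.8000) → pose (-5.2633, 2.0396, 1.2666)
step 2: θ'=1.2666 (straight) → pose (-5.7126, 0.6085, 1.2666)
step 3: θ'=-0.2334 (R=-0.5000) → pose (-5.1199, 0.9452, -0.2334)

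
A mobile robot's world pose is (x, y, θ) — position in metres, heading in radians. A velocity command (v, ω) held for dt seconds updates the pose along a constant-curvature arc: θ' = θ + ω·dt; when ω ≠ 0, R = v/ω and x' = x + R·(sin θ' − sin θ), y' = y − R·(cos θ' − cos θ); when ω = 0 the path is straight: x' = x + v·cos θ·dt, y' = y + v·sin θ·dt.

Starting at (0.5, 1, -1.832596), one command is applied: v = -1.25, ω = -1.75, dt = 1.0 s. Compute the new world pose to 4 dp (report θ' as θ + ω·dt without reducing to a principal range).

θ' = -1.8326 + -1.75·1.0 = -3.5826
R = v/ω = -1.25/-1.75 = 0.7143
x' = 0.5 + 0.7143·(sin -3.5826 − sin -1.8326) = 1.4948
y' = 1 − 0.7143·(cos -3.5826 − cos -1.8326) = 1.4611

(1.4948, 1.4611, -3.5826)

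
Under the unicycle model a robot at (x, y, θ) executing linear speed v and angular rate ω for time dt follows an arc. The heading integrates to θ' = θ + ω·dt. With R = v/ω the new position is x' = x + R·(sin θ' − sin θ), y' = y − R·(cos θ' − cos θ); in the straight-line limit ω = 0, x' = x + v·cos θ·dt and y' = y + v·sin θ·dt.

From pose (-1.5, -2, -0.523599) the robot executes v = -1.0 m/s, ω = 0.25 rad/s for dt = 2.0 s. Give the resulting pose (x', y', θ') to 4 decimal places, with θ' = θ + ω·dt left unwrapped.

(-3.4056, -1.4652, -0.0236)

θ' = -0.5236 + 0.25·2.0 = -0.0236
R = v/ω = -1.0/0.25 = -4.0000
x' = -1.5 + -4.0000·(sin -0.0236 − sin -0.5236) = -3.4056
y' = -2 − -4.0000·(cos -0.0236 − cos -0.5236) = -1.4652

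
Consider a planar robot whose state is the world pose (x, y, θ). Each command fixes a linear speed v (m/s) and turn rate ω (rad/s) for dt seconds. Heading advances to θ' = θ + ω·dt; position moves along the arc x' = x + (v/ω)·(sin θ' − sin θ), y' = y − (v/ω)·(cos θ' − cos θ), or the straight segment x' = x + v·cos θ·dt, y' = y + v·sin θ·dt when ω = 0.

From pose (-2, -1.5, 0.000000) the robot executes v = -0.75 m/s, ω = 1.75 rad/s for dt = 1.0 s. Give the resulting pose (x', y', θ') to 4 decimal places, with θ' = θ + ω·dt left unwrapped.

θ' = 0.0000 + 1.75·1.0 = 1.7500
R = v/ω = -0.75/1.75 = -0.4286
x' = -2 + -0.4286·(sin 1.7500 − sin 0.0000) = -2.4217
y' = -1.5 − -0.4286·(cos 1.7500 − cos 0.0000) = -2.0050

(-2.4217, -2.0050, 1.7500)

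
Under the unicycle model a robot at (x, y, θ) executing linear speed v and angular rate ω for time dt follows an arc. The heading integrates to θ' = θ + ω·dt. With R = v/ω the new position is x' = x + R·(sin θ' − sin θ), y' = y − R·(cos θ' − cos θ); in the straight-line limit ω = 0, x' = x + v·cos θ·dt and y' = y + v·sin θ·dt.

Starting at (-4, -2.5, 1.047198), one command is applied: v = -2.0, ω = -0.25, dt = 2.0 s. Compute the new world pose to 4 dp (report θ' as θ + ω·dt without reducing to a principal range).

(-6.7658, -5.3319, 0.5472)

θ' = 1.0472 + -0.25·2.0 = 0.5472
R = v/ω = -2.0/-0.25 = 8.0000
x' = -4 + 8.0000·(sin 0.5472 − sin 1.0472) = -6.7658
y' = -2.5 − 8.0000·(cos 0.5472 − cos 1.0472) = -5.3319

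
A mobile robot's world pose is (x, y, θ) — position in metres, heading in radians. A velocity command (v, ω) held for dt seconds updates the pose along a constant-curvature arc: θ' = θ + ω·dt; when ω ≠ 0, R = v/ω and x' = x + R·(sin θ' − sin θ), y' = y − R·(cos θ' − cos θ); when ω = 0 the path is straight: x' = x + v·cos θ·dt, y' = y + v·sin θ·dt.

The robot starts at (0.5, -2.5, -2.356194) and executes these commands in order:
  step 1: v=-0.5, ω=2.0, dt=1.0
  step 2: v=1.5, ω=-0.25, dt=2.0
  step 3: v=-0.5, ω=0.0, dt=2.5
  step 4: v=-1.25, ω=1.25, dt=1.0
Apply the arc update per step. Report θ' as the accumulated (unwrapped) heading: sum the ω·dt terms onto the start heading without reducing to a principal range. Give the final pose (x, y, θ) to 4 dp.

(0.8921, -2.5681, 0.3938)

step 1: θ'=-0.3562 (R=-0.2500) → pose (0.4104, -2.0889, -0.3562)
step 2: θ'=-0.8562 (R=-6.0000) → pose (2.8503, -3.7804, -0.8562)
step 3: θ'=-0.8562 (straight) → pose (2.0311, -2.8362, -0.8562)
step 4: θ'=0.3938 (R=-1.0000) → pose (0.8921, -2.5681, 0.3938)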